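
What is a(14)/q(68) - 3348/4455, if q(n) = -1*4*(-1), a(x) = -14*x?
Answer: -8209/165 ≈ -49.752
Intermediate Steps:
q(n) = 4 (q(n) = -4*(-1) = 4)
a(14)/q(68) - 3348/4455 = -14*14/4 - 3348/4455 = -196*¼ - 3348*1/4455 = -49 - 124/165 = -8209/165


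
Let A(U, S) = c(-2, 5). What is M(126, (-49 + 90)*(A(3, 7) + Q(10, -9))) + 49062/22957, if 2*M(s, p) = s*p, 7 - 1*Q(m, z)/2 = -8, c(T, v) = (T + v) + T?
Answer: 1838284923/22957 ≈ 80075.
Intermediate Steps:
c(T, v) = v + 2*T
Q(m, z) = 30 (Q(m, z) = 14 - 2*(-8) = 14 + 16 = 30)
A(U, S) = 1 (A(U, S) = 5 + 2*(-2) = 5 - 4 = 1)
M(s, p) = p*s/2 (M(s, p) = (s*p)/2 = (p*s)/2 = p*s/2)
M(126, (-49 + 90)*(A(3, 7) + Q(10, -9))) + 49062/22957 = (½)*((-49 + 90)*(1 + 30))*126 + 49062/22957 = (½)*(41*31)*126 + 49062*(1/22957) = (½)*1271*126 + 49062/22957 = 80073 + 49062/22957 = 1838284923/22957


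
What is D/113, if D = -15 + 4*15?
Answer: 45/113 ≈ 0.39823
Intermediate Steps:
D = 45 (D = -15 + 60 = 45)
D/113 = 45/113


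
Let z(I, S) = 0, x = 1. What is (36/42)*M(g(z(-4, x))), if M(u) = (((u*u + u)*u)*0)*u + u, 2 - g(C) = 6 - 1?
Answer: -18/7 ≈ -2.5714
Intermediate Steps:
g(C) = -3 (g(C) = 2 - (6 - 1) = 2 - 1*5 = 2 - 5 = -3)
M(u) = u (M(u) = (((u² + u)*u)*0)*u + u = (((u + u²)*u)*0)*u + u = ((u*(u + u²))*0)*u + u = 0*u + u = 0 + u = u)
(36/42)*M(g(z(-4, x))) = (36/42)*(-3) = (36*(1/42))*(-3) = (6/7)*(-3) = -18/7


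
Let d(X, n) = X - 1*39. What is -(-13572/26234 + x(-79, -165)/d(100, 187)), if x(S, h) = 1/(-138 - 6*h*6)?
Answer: 184746275/357107298 ≈ 0.51734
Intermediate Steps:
d(X, n) = -39 + X (d(X, n) = X - 39 = -39 + X)
x(S, h) = 1/(-138 - 36*h)
-(-13572/26234 + x(-79, -165)/d(100, 187)) = -(-13572/26234 + (-1/(138 + 36*(-165)))/(-39 + 100)) = -(-13572*1/26234 - 1/(138 - 5940)/61) = -(-522/1009 - 1/(-5802)*(1/61)) = -(-522/1009 - 1*(-1/5802)*(1/61)) = -(-522/1009 + (1/5802)*(1/61)) = -(-522/1009 + 1/353922) = -1*(-184746275/357107298) = 184746275/357107298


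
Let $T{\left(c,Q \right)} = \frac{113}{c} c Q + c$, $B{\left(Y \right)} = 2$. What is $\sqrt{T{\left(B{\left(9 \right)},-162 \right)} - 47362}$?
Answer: $i \sqrt{65666} \approx 256.25 i$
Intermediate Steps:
$T{\left(c,Q \right)} = c + 113 Q$ ($T{\left(c,Q \right)} = 113 Q + c = c + 113 Q$)
$\sqrt{T{\left(B{\left(9 \right)},-162 \right)} - 47362} = \sqrt{\left(2 + 113 \left(-162\right)\right) - 47362} = \sqrt{\left(2 - 18306\right) - 47362} = \sqrt{-18304 - 47362} = \sqrt{-65666} = i \sqrt{65666}$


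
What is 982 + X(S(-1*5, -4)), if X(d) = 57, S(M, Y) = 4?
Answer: 1039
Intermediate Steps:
982 + X(S(-1*5, -4)) = 982 + 57 = 1039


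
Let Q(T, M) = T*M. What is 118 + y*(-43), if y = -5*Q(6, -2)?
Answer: -2462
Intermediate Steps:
Q(T, M) = M*T
y = 60 (y = -(-10)*6 = -5*(-12) = 60)
118 + y*(-43) = 118 + 60*(-43) = 118 - 2580 = -2462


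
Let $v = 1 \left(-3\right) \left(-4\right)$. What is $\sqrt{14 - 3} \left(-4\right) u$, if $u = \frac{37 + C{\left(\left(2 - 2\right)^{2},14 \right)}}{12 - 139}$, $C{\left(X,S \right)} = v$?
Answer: $\frac{196 \sqrt{11}}{127} \approx 5.1186$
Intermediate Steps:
$v = 12$ ($v = \left(-3\right) \left(-4\right) = 12$)
$C{\left(X,S \right)} = 12$
$u = - \frac{49}{127}$ ($u = \frac{37 + 12}{12 - 139} = \frac{49}{-127} = 49 \left(- \frac{1}{127}\right) = - \frac{49}{127} \approx -0.38583$)
$\sqrt{14 - 3} \left(-4\right) u = \sqrt{14 - 3} \left(-4\right) \left(- \frac{49}{127}\right) = \sqrt{11} \left(-4\right) \left(- \frac{49}{127}\right) = - 4 \sqrt{11} \left(- \frac{49}{127}\right) = \frac{196 \sqrt{11}}{127}$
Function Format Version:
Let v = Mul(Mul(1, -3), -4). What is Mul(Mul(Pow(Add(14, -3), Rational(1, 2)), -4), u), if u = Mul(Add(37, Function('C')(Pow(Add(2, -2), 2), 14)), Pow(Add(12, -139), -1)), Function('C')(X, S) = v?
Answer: Mul(Rational(196, 127), Pow(11, Rational(1, 2))) ≈ 5.1186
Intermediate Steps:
v = 12 (v = Mul(-3, -4) = 12)
Function('C')(X, S) = 12
u = Rational(-49, 127) (u = Mul(Add(37, 12), Pow(Add(12, -139), -1)) = Mul(49, Pow(-127, -1)) = Mul(49, Rational(-1, 127)) = Rational(-49, 127) ≈ -0.38583)
Mul(Mul(Pow(Add(14, -3), Rational(1, 2)), -4), u) = Mul(Mul(Pow(Add(14, -3), Rational(1, 2)), -4), Rational(-49, 127)) = Mul(Mul(Pow(11, Rational(1, 2)), -4), Rational(-49, 127)) = Mul(Mul(-4, Pow(11, Rational(1, 2))), Rational(-49, 127)) = Mul(Rational(196, 127), Pow(11, Rational(1, 2)))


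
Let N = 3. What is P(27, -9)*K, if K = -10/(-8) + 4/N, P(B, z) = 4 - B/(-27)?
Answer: 155/12 ≈ 12.917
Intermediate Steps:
P(B, z) = 4 + B/27 (P(B, z) = 4 - B*(-1)/27 = 4 - (-1)*B/27 = 4 + B/27)
K = 31/12 (K = -10/(-8) + 4/3 = -10*(-⅛) + 4*(⅓) = 5/4 + 4/3 = 31/12 ≈ 2.5833)
P(27, -9)*K = (4 + (1/27)*27)*(31/12) = (4 + 1)*(31/12) = 5*(31/12) = 155/12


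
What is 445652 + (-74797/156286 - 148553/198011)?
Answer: 13791263470926267/30946347146 ≈ 4.4565e+5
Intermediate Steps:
445652 + (-74797/156286 - 148553/198011) = 445652 - 38027382925/30946347146 = 13791263470926267/30946347146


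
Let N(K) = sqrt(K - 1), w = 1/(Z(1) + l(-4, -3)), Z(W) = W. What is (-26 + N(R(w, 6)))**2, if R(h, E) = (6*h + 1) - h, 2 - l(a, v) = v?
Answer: (156 - sqrt(30))**2/36 ≈ 629.36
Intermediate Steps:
l(a, v) = 2 - v
w = 1/6 (w = 1/(1 + (2 - 1*(-3))) = 1/(1 + (2 + 3)) = 1/(1 + 5) = 1/6 ≈ 0.16667)
R(h, E) = 1 + 5*h (R(h, E) = (1 + 6*h) - h = 1 + 5*h)
N(K) = sqrt(-1 + K)
(-26 + N(R(w, 6)))**2 = (-26 + sqrt(-1 + (1 + 5*(1/6))))**2 = (-26 + sqrt(-1 + (1 + 5/6)))**2 = (-26 + sqrt(-1 + 11/6))**2 = (-26 + sqrt(5/6))**2 = (-26 + sqrt(30)/6)**2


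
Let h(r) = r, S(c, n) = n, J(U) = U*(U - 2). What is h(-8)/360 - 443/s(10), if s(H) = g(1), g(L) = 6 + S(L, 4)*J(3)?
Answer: -739/30 ≈ -24.633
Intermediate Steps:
J(U) = U*(-2 + U)
g(L) = 18 (g(L) = 6 + 4*(3*(-2 + 3)) = 6 + 4*(3*1) = 6 + 4*3 = 6 + 12 = 18)
s(H) = 18
h(-8)/360 - 443/s(10) = -8/360 - 443/18 = -8*1/360 - 443*1/18 = -1/45 - 443/18 = -739/30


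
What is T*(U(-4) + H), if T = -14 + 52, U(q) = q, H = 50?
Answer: 1748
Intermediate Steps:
T = 38
T*(U(-4) + H) = 38*(-4 + 50) = 38*46 = 1748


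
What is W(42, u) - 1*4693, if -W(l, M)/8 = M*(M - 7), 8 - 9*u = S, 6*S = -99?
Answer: -372587/81 ≈ -4599.8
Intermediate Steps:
S = -33/2 (S = (⅙)*(-99) = -33/2 ≈ -16.500)
u = 49/18 (u = 8/9 - ⅑*(-33/2) = 8/9 + 11/6 = 49/18 ≈ 2.7222)
W(l, M) = -8*M*(-7 + M) (W(l, M) = -8*M*(M - 7) = -8*M*(-7 + M))
W(42, u) - 1*4693 = 8*(49/18)*(7 - 1*49/18) - 1*4693 = 8*(49/18)*(7 - 49/18) - 4693 = 8*(49/18)*(77/18) - 4693 = 7546/81 - 4693 = -372587/81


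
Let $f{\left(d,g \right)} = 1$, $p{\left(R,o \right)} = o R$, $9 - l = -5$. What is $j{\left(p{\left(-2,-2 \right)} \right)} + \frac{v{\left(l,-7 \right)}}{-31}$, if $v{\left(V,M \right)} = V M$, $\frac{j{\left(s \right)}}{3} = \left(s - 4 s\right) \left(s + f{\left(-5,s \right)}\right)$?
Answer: $- \frac{5482}{31} \approx -176.84$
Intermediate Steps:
$l = 14$ ($l = 9 - -5 = 9 + 5 = 14$)
$p{\left(R,o \right)} = R o$
$j{\left(s \right)} = - 9 s \left(1 + s\right)$ ($j{\left(s \right)} = 3 \left(s - 4 s\right) \left(s + 1\right) = 3 - 3 s \left(1 + s\right) = 3 \left(- 3 s \left(1 + s\right)\right) = - 9 s \left(1 + s\right)$)
$v{\left(V,M \right)} = M V$
$j{\left(p{\left(-2,-2 \right)} \right)} + \frac{v{\left(l,-7 \right)}}{-31} = - 9 \left(\left(-2\right) \left(-2\right)\right) \left(1 - -4\right) + \frac{\left(-7\right) 14}{-31} = \left(-9\right) 4 \left(1 + 4\right) - - \frac{98}{31} = \left(-9\right) 4 \cdot 5 + \frac{98}{31} = -180 + \frac{98}{31} = - \frac{5482}{31}$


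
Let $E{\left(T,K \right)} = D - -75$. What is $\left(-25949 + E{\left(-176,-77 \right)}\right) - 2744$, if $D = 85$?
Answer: $-28533$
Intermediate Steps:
$E{\left(T,K \right)} = 160$ ($E{\left(T,K \right)} = 85 - -75 = 85 + 75 = 160$)
$\left(-25949 + E{\left(-176,-77 \right)}\right) - 2744 = \left(-25949 + 160\right) - 2744 = -25789 - 2744 = -28533$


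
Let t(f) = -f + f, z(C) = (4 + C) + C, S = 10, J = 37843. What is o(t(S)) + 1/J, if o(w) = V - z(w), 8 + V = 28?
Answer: 605489/37843 ≈ 16.000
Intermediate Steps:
z(C) = 4 + 2*C
t(f) = 0
V = 20 (V = -8 + 28 = 20)
o(w) = 16 - 2*w (o(w) = 20 - (4 + 2*w) = 20 + (-4 - 2*w) = 16 - 2*w)
o(t(S)) + 1/J = (16 - 2*0) + 1/37843 = (16 + 0) + 1/37843 = 16 + 1/37843 = 605489/37843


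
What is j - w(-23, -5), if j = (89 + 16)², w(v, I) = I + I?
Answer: 11035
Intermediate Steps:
w(v, I) = 2*I
j = 11025 (j = 105² = 11025)
j - w(-23, -5) = 11025 - 2*(-5) = 11025 - 1*(-10) = 11025 + 10 = 11035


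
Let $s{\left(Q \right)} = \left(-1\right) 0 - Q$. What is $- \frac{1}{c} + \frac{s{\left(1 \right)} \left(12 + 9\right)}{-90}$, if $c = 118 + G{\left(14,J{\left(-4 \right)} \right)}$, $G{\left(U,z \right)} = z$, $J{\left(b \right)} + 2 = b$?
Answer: $\frac{377}{1680} \approx 0.2244$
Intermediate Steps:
$J{\left(b \right)} = -2 + b$
$s{\left(Q \right)} = - Q$ ($s{\left(Q \right)} = 0 - Q = - Q$)
$c = 112$ ($c = 118 - 6 = 112$)
$- \frac{1}{c} + \frac{s{\left(1 \right)} \left(12 + 9\right)}{-90} = - \frac{1}{112} + \frac{\left(-1\right) 1 \left(12 + 9\right)}{-90} = \left(-1\right) \frac{1}{112} + \left(-1\right) 21 \left(- \frac{1}{90}\right) = - \frac{1}{112} - - \frac{7}{30} = - \frac{1}{112} + \frac{7}{30} = \frac{377}{1680}$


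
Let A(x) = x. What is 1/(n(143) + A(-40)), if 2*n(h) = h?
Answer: 2/63 ≈ 0.031746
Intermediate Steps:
n(h) = h/2
1/(n(143) + A(-40)) = 1/((½)*143 - 40) = 1/(143/2 - 40) = 1/(63/2) = 2/63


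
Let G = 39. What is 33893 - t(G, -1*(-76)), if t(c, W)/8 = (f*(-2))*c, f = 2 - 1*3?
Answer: 33269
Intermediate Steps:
f = -1 (f = 2 - 3 = -1)
t(c, W) = 16*c (t(c, W) = 8*((-1*(-2))*c) = 8*(2*c) = 16*c)
33893 - t(G, -1*(-76)) = 33893 - 16*39 = 33893 - 1*624 = 33893 - 624 = 33269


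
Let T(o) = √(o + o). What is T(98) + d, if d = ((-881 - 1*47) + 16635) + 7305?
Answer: 23026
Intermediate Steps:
T(o) = √2*√o (T(o) = √(2*o) = √2*√o)
d = 23012 (d = ((-881 - 47) + 16635) + 7305 = (-928 + 16635) + 7305 = 15707 + 7305 = 23012)
T(98) + d = √2*√98 + 23012 = √2*(7*√2) + 23012 = 14 + 23012 = 23026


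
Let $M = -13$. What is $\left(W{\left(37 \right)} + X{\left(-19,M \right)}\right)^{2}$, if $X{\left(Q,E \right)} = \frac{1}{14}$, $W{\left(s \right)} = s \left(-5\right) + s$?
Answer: $\frac{4289041}{196} \approx 21883.0$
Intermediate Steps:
$W{\left(s \right)} = - 4 s$ ($W{\left(s \right)} = - 5 s + s = - 4 s$)
$X{\left(Q,E \right)} = \frac{1}{14}$
$\left(W{\left(37 \right)} + X{\left(-19,M \right)}\right)^{2} = \left(\left(-4\right) 37 + \frac{1}{14}\right)^{2} = \left(-148 + \frac{1}{14}\right)^{2} = \left(- \frac{2071}{14}\right)^{2} = \frac{4289041}{196}$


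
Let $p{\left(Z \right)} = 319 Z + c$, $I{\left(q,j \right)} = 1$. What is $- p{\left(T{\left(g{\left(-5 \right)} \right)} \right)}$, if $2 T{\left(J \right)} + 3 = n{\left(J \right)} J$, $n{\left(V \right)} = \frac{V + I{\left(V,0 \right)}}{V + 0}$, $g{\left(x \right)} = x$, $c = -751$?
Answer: $\frac{3735}{2} \approx 1867.5$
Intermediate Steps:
$n{\left(V \right)} = \frac{1 + V}{V}$ ($n{\left(V \right)} = \frac{V + 1}{V + 0} = \frac{1 + V}{V}$)
$T{\left(J \right)} = -1 + \frac{J}{2}$ ($T{\left(J \right)} = - \frac{3}{2} + \frac{\frac{1 + J}{J} J}{2} = - \frac{3}{2} + \frac{1 + J}{2} = - \frac{3}{2} + \left(\frac{1}{2} + \frac{J}{2}\right) = -1 + \frac{J}{2}$)
$p{\left(Z \right)} = -751 + 319 Z$ ($p{\left(Z \right)} = 319 Z - 751 = -751 + 319 Z$)
$- p{\left(T{\left(g{\left(-5 \right)} \right)} \right)} = - (-751 + 319 \left(-1 + \frac{1}{2} \left(-5\right)\right)) = - (-751 + 319 \left(-1 - \frac{5}{2}\right)) = - (-751 + 319 \left(- \frac{7}{2}\right)) = - (-751 - \frac{2233}{2}) = \left(-1\right) \left(- \frac{3735}{2}\right) = \frac{3735}{2}$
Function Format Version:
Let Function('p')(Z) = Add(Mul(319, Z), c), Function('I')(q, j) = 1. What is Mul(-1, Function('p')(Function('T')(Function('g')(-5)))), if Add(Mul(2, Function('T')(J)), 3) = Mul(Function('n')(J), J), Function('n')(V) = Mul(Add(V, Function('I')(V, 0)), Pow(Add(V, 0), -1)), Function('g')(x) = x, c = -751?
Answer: Rational(3735, 2) ≈ 1867.5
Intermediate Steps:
Function('n')(V) = Mul(Pow(V, -1), Add(1, V)) (Function('n')(V) = Mul(Add(V, 1), Pow(Add(V, 0), -1)) = Mul(Add(1, V), Pow(V, -1)) = Mul(Pow(V, -1), Add(1, V)))
Function('T')(J) = Add(-1, Mul(Rational(1, 2), J)) (Function('T')(J) = Add(Rational(-3, 2), Mul(Rational(1, 2), Mul(Mul(Pow(J, -1), Add(1, J)), J))) = Add(Rational(-3, 2), Mul(Rational(1, 2), Add(1, J))) = Add(Rational(-3, 2), Add(Rational(1, 2), Mul(Rational(1, 2), J))) = Add(-1, Mul(Rational(1, 2), J)))
Function('p')(Z) = Add(-751, Mul(319, Z)) (Function('p')(Z) = Add(Mul(319, Z), -751) = Add(-751, Mul(319, Z)))
Mul(-1, Function('p')(Function('T')(Function('g')(-5)))) = Mul(-1, Add(-751, Mul(319, Add(-1, Mul(Rational(1, 2), -5))))) = Mul(-1, Add(-751, Mul(319, Add(-1, Rational(-5, 2))))) = Mul(-1, Add(-751, Mul(319, Rational(-7, 2)))) = Mul(-1, Add(-751, Rational(-2233, 2))) = Mul(-1, Rational(-3735, 2)) = Rational(3735, 2)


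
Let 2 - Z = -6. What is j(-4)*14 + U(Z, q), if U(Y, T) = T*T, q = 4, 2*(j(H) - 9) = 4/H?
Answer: 135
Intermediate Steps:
Z = 8 (Z = 2 - 1*(-6) = 2 + 6 = 8)
j(H) = 9 + 2/H (j(H) = 9 + (4/H)/2 = 9 + 2/H)
U(Y, T) = T**2
j(-4)*14 + U(Z, q) = (9 + 2/(-4))*14 + 4**2 = (9 + 2*(-1/4))*14 + 16 = (9 - 1/2)*14 + 16 = (17/2)*14 + 16 = 119 + 16 = 135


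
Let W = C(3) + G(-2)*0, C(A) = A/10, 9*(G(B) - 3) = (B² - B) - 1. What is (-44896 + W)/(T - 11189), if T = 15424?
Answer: -448957/42350 ≈ -10.601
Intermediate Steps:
G(B) = 26/9 - B/9 + B²/9 (G(B) = 3 + ((B² - B) - 1)/9 = 3 + (-1 + B² - B)/9 = 3 + (-⅑ - B/9 + B²/9) = 26/9 - B/9 + B²/9)
C(A) = A/10 (C(A) = A*(⅒) = A/10)
W = 3/10 (W = (⅒)*3 + (26/9 - ⅑*(-2) + (⅑)*(-2)²)*0 = 3/10 + (26/9 + 2/9 + (⅑)*4)*0 = 3/10 + (26/9 + 2/9 + 4/9)*0 = 3/10 + (32/9)*0 = 3/10 + 0 = 3/10 ≈ 0.30000)
(-44896 + W)/(T - 11189) = (-44896 + 3/10)/(15424 - 11189) = -448957/10/4235 = -448957/10*1/4235 = -448957/42350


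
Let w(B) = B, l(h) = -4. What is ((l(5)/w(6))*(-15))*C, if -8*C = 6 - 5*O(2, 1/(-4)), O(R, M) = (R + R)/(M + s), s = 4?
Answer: -⅚ ≈ -0.83333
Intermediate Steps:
O(R, M) = 2*R/(4 + M) (O(R, M) = (R + R)/(M + 4) = (2*R)/(4 + M) = 2*R/(4 + M))
C = -1/12 (C = -(6 - 10*2/(4 + 1/(-4)))/8 = -(6 - 10*2/(4 + 1*(-¼)))/8 = -(6 - 10*2/(4 - ¼))/8 = -(6 - 10*2/15/4)/8 = -(6 - 10*2*4/15)/8 = -(6 - 5*16/15)/8 = -(6 - 16/3)/8 = -⅛*⅔ = -1/12 ≈ -0.083333)
((l(5)/w(6))*(-15))*C = (-4/6*(-15))*(-1/12) = (-4*⅙*(-15))*(-1/12) = -⅔*(-15)*(-1/12) = 10*(-1/12) = -⅚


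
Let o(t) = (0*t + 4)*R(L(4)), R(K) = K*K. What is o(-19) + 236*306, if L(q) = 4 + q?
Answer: 72472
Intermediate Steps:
R(K) = K²
o(t) = 256 (o(t) = (0*t + 4)*(4 + 4)² = (0 + 4)*8² = 4*64 = 256)
o(-19) + 236*306 = 256 + 236*306 = 256 + 72216 = 72472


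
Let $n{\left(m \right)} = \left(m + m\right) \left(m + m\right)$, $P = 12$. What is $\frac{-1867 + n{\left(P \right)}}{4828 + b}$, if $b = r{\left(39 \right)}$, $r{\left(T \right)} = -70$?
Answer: $- \frac{1291}{4758} \approx -0.27133$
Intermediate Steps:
$n{\left(m \right)} = 4 m^{2}$ ($n{\left(m \right)} = 2 m 2 m = 4 m^{2}$)
$b = -70$
$\frac{-1867 + n{\left(P \right)}}{4828 + b} = \frac{-1867 + 4 \cdot 12^{2}}{4828 - 70} = \frac{-1867 + 4 \cdot 144}{4758} = \left(-1867 + 576\right) \frac{1}{4758} = \left(-1291\right) \frac{1}{4758} = - \frac{1291}{4758}$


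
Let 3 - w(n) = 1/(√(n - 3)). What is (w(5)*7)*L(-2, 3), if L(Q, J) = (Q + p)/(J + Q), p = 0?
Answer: -42 + 7*√2 ≈ -32.101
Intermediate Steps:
w(n) = 3 - 1/√(-3 + n) (w(n) = 3 - 1/(√(n - 3)) = 3 - 1/(√(-3 + n)) = 3 - 1/√(-3 + n))
L(Q, J) = Q/(J + Q) (L(Q, J) = (Q + 0)/(J + Q) = Q/(J + Q))
(w(5)*7)*L(-2, 3) = ((3 - 1/√(-3 + 5))*7)*(-2/(3 - 2)) = ((3 - 1/√2)*7)*(-2/1) = ((3 - √2/2)*7)*(-2*1) = ((3 - √2/2)*7)*(-2) = (21 - 7*√2/2)*(-2) = -42 + 7*√2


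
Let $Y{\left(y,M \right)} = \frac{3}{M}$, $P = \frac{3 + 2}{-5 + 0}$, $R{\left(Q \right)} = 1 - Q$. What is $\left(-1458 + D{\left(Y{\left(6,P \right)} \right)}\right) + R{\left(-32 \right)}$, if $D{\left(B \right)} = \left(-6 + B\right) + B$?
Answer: $-1437$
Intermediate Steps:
$P = -1$ ($P = \frac{5}{-5} = 5 \left(- \frac{1}{5}\right) = -1$)
$D{\left(B \right)} = -6 + 2 B$
$\left(-1458 + D{\left(Y{\left(6,P \right)} \right)}\right) + R{\left(-32 \right)} = \left(-1458 - \left(6 - 2 \frac{3}{-1}\right)\right) + \left(1 - -32\right) = \left(-1458 - \left(6 - 2 \cdot 3 \left(-1\right)\right)\right) + \left(1 + 32\right) = \left(-1458 + \left(-6 + 2 \left(-3\right)\right)\right) + 33 = \left(-1458 - 12\right) + 33 = -1470 + 33 = -1437$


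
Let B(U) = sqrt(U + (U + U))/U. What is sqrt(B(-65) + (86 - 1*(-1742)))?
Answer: sqrt(7723300 - 65*I*sqrt(195))/65 ≈ 42.755 - 0.0025124*I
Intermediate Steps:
B(U) = sqrt(3)/sqrt(U) (B(U) = sqrt(U + 2*U)/U = sqrt(3*U)/U = (sqrt(3)*sqrt(U))/U = sqrt(3)/sqrt(U))
sqrt(B(-65) + (86 - 1*(-1742))) = sqrt(sqrt(3)/sqrt(-65) + (86 - 1*(-1742))) = sqrt(sqrt(3)*(-I*sqrt(65)/65) + (86 + 1742)) = sqrt(-I*sqrt(195)/65 + 1828) = sqrt(1828 - I*sqrt(195)/65)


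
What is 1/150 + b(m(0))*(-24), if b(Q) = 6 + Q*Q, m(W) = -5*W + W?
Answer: -21599/150 ≈ -143.99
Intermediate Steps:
m(W) = -4*W
b(Q) = 6 + Q²
1/150 + b(m(0))*(-24) = 1/150 + (6 + (-4*0)²)*(-24) = 1/150 + (6 + 0²)*(-24) = 1/150 + (6 + 0)*(-24) = 1/150 + 6*(-24) = 1/150 - 144 = -21599/150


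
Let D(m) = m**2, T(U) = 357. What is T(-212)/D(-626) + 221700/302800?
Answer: 108733761/148325066 ≈ 0.73308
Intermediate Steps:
T(-212)/D(-626) + 221700/302800 = 357/((-626)**2) + 221700/302800 = 357/391876 + 221700*(1/302800) = 357*(1/391876) + 2217/3028 = 357/391876 + 2217/3028 = 108733761/148325066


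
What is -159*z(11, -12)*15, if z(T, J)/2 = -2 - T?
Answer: 62010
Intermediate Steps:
z(T, J) = -4 - 2*T (z(T, J) = 2*(-2 - T) = -4 - 2*T)
-159*z(11, -12)*15 = -159*(-4 - 2*11)*15 = -159*(-4 - 22)*15 = -159*(-26)*15 = 4134*15 = 62010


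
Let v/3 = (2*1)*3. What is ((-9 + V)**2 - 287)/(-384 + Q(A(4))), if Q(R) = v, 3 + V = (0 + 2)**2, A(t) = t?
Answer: 223/366 ≈ 0.60929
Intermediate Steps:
v = 18 (v = 3*((2*1)*3) = 3*(2*3) = 3*6 = 18)
V = 1 (V = -3 + (0 + 2)**2 = -3 + 2**2 = -3 + 4 = 1)
Q(R) = 18
((-9 + V)**2 - 287)/(-384 + Q(A(4))) = ((-9 + 1)**2 - 287)/(-384 + 18) = ((-8)**2 - 287)/(-366) = (64 - 287)*(-1/366) = -223*(-1/366) = 223/366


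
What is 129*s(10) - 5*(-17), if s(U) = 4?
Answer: 601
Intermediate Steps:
129*s(10) - 5*(-17) = 129*4 - 5*(-17) = 516 + 85 = 601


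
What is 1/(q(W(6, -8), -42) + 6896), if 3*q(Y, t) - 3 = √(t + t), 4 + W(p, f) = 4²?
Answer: 20691/142705855 - 2*I*√21/142705855 ≈ 0.00014499 - 6.4224e-8*I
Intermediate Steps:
W(p, f) = 12 (W(p, f) = -4 + 4² = -4 + 16 = 12)
q(Y, t) = 1 + √2*√t/3 (q(Y, t) = 1 + √(t + t)/3 = 1 + √(2*t)/3 = 1 + (√2*√t)/3 = 1 + √2*√t/3)
1/(q(W(6, -8), -42) + 6896) = 1/((1 + √2*√(-42)/3) + 6896) = 1/((1 + √2*(I*√42)/3) + 6896) = 1/((1 + 2*I*√21/3) + 6896) = 1/(6897 + 2*I*√21/3)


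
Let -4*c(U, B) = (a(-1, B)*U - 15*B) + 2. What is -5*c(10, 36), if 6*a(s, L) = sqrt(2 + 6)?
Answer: -1345/2 + 25*sqrt(2)/6 ≈ -666.61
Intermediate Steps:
a(s, L) = sqrt(2)/3 (a(s, L) = sqrt(2 + 6)/6 = sqrt(8)/6 = (2*sqrt(2))/6 = sqrt(2)/3)
c(U, B) = -1/2 + 15*B/4 - U*sqrt(2)/12 (c(U, B) = -(((sqrt(2)/3)*U - 15*B) + 2)/4 = -((U*sqrt(2)/3 - 15*B) + 2)/4 = -((-15*B + U*sqrt(2)/3) + 2)/4 = -(2 - 15*B + U*sqrt(2)/3)/4 = -1/2 + 15*B/4 - U*sqrt(2)/12)
-5*c(10, 36) = -5*(-1/2 + (15/4)*36 - 1/12*10*sqrt(2)) = -5*(-1/2 + 135 - 5*sqrt(2)/6) = -5*(269/2 - 5*sqrt(2)/6) = -1345/2 + 25*sqrt(2)/6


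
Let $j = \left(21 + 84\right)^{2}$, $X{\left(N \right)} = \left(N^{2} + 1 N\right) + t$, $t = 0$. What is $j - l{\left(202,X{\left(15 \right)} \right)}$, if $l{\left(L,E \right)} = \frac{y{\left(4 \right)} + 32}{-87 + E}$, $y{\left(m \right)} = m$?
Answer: $\frac{187421}{17} \approx 11025.0$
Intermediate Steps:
$X{\left(N \right)} = N + N^{2}$ ($X{\left(N \right)} = \left(N^{2} + 1 N\right) + 0 = \left(N^{2} + N\right) + 0 = \left(N + N^{2}\right) + 0 = N + N^{2}$)
$j = 11025$ ($j = 105^{2} = 11025$)
$l{\left(L,E \right)} = \frac{36}{-87 + E}$ ($l{\left(L,E \right)} = \frac{4 + 32}{-87 + E} = \frac{36}{-87 + E}$)
$j - l{\left(202,X{\left(15 \right)} \right)} = 11025 - \frac{36}{-87 + 15 \left(1 + 15\right)} = 11025 - \frac{36}{-87 + 15 \cdot 16} = 11025 - \frac{36}{-87 + 240} = 11025 - \frac{36}{153} = 11025 - 36 \cdot \frac{1}{153} = 11025 - \frac{4}{17} = \frac{187421}{17}$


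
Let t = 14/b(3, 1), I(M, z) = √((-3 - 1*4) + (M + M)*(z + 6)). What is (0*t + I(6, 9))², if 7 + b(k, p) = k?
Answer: 173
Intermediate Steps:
b(k, p) = -7 + k
I(M, z) = √(-7 + 2*M*(6 + z)) (I(M, z) = √((-3 - 4) + (2*M)*(6 + z)) = √(-7 + 2*M*(6 + z)))
t = -7/2 (t = 14/(-7 + 3) = 14/(-4) = 14*(-¼) = -7/2 ≈ -3.5000)
(0*t + I(6, 9))² = (0*(-7/2) + √(-7 + 12*6 + 2*6*9))² = (0 + √(-7 + 72 + 108))² = (0 + √173)² = (√173)² = 173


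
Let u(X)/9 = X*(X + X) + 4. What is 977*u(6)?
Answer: 668268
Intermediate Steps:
u(X) = 36 + 18*X**2 (u(X) = 9*(X*(X + X) + 4) = 9*(X*(2*X) + 4) = 9*(2*X**2 + 4) = 9*(4 + 2*X**2) = 36 + 18*X**2)
977*u(6) = 977*(36 + 18*6**2) = 977*(36 + 18*36) = 977*(36 + 648) = 977*684 = 668268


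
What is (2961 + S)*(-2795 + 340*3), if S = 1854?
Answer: -8546625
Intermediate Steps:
(2961 + S)*(-2795 + 340*3) = (2961 + 1854)*(-2795 + 340*3) = 4815*(-2795 + 1020) = 4815*(-1775) = -8546625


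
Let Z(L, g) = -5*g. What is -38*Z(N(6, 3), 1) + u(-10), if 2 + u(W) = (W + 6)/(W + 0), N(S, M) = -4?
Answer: 942/5 ≈ 188.40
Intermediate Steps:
u(W) = -2 + (6 + W)/W (u(W) = -2 + (W + 6)/(W + 0) = -2 + (6 + W)/W)
-38*Z(N(6, 3), 1) + u(-10) = -(-190) + (6 - 1*(-10))/(-10) = -38*(-5) - (6 + 10)/10 = 190 - 1/10*16 = 190 - 8/5 = 942/5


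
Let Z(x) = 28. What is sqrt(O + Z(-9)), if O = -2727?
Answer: I*sqrt(2699) ≈ 51.952*I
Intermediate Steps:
sqrt(O + Z(-9)) = sqrt(-2727 + 28) = sqrt(-2699) = I*sqrt(2699)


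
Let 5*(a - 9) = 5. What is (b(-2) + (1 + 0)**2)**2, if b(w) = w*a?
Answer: 361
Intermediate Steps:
a = 10 (a = 9 + (1/5)*5 = 9 + 1 = 10)
b(w) = 10*w (b(w) = w*10 = 10*w)
(b(-2) + (1 + 0)**2)**2 = (10*(-2) + (1 + 0)**2)**2 = (-20 + 1**2)**2 = (-20 + 1)**2 = (-19)**2 = 361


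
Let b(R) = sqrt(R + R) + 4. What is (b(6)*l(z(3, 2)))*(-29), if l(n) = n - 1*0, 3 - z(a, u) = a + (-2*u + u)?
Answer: -232 - 116*sqrt(3) ≈ -432.92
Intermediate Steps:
z(a, u) = 3 + u - a (z(a, u) = 3 - (a + (-2*u + u)) = 3 - (a - u) = 3 + (u - a) = 3 + u - a)
l(n) = n (l(n) = n + 0 = n)
b(R) = 4 + sqrt(2)*sqrt(R) (b(R) = sqrt(2*R) + 4 = sqrt(2)*sqrt(R) + 4 = 4 + sqrt(2)*sqrt(R))
(b(6)*l(z(3, 2)))*(-29) = ((4 + sqrt(2)*sqrt(6))*(3 + 2 - 1*3))*(-29) = ((4 + 2*sqrt(3))*(3 + 2 - 3))*(-29) = ((4 + 2*sqrt(3))*2)*(-29) = (8 + 4*sqrt(3))*(-29) = -232 - 116*sqrt(3)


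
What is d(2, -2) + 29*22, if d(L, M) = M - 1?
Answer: 635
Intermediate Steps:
d(L, M) = -1 + M
d(2, -2) + 29*22 = (-1 - 2) + 29*22 = -3 + 638 = 635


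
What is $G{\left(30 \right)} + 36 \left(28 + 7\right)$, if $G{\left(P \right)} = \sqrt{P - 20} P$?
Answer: $1260 + 30 \sqrt{10} \approx 1354.9$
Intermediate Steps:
$G{\left(P \right)} = P \sqrt{-20 + P}$ ($G{\left(P \right)} = \sqrt{-20 + P} P = P \sqrt{-20 + P}$)
$G{\left(30 \right)} + 36 \left(28 + 7\right) = 30 \sqrt{-20 + 30} + 36 \left(28 + 7\right) = 30 \sqrt{10} + 36 \cdot 35 = 30 \sqrt{10} + 1260 = 1260 + 30 \sqrt{10}$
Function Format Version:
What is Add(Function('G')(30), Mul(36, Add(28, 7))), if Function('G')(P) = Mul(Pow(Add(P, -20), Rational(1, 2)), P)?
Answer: Add(1260, Mul(30, Pow(10, Rational(1, 2)))) ≈ 1354.9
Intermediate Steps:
Function('G')(P) = Mul(P, Pow(Add(-20, P), Rational(1, 2))) (Function('G')(P) = Mul(Pow(Add(-20, P), Rational(1, 2)), P) = Mul(P, Pow(Add(-20, P), Rational(1, 2))))
Add(Function('G')(30), Mul(36, Add(28, 7))) = Add(Mul(30, Pow(Add(-20, 30), Rational(1, 2))), Mul(36, Add(28, 7))) = Add(Mul(30, Pow(10, Rational(1, 2))), Mul(36, 35)) = Add(Mul(30, Pow(10, Rational(1, 2))), 1260) = Add(1260, Mul(30, Pow(10, Rational(1, 2))))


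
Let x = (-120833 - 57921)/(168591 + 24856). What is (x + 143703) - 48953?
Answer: 18328924496/193447 ≈ 94749.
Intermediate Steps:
x = -178754/193447 ≈ -0.92405
(x + 143703) - 48953 = (-178754/193447 + 143703) - 48953 = 27798735487/193447 - 48953 = 18328924496/193447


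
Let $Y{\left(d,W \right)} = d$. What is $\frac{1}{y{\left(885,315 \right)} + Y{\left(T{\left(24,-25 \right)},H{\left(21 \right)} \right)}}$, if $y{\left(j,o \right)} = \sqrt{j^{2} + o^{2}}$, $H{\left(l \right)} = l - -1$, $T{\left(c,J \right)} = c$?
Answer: $- \frac{4}{146979} + \frac{5 \sqrt{3922}}{293958} \approx 0.001038$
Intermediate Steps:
$H{\left(l \right)} = 1 + l$ ($H{\left(l \right)} = l + 1 = 1 + l$)
$\frac{1}{y{\left(885,315 \right)} + Y{\left(T{\left(24,-25 \right)},H{\left(21 \right)} \right)}} = \frac{1}{\sqrt{885^{2} + 315^{2}} + 24} = \frac{1}{\sqrt{783225 + 99225} + 24} = \frac{1}{\sqrt{882450} + 24} = \frac{1}{15 \sqrt{3922} + 24} = \frac{1}{24 + 15 \sqrt{3922}}$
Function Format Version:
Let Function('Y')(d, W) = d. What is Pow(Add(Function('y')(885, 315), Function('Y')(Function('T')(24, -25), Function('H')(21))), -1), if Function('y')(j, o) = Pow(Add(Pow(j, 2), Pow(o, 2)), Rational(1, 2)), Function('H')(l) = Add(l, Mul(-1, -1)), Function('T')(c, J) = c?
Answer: Add(Rational(-4, 146979), Mul(Rational(5, 293958), Pow(3922, Rational(1, 2)))) ≈ 0.0010380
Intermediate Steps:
Function('H')(l) = Add(1, l) (Function('H')(l) = Add(l, 1) = Add(1, l))
Pow(Add(Function('y')(885, 315), Function('Y')(Function('T')(24, -25), Function('H')(21))), -1) = Pow(Add(Pow(Add(Pow(885, 2), Pow(315, 2)), Rational(1, 2)), 24), -1) = Pow(Add(Pow(Add(783225, 99225), Rational(1, 2)), 24), -1) = Pow(Add(Pow(882450, Rational(1, 2)), 24), -1) = Pow(Add(Mul(15, Pow(3922, Rational(1, 2))), 24), -1) = Pow(Add(24, Mul(15, Pow(3922, Rational(1, 2)))), -1)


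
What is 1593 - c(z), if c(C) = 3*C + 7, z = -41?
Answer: 1709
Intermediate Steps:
c(C) = 7 + 3*C
1593 - c(z) = 1593 - (7 + 3*(-41)) = 1593 - (7 - 123) = 1593 - 1*(-116) = 1593 + 116 = 1709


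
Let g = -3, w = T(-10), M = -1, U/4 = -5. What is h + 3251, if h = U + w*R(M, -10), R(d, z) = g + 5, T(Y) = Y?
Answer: 3211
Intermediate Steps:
U = -20 (U = 4*(-5) = -20)
w = -10
R(d, z) = 2 (R(d, z) = -3 + 5 = 2)
h = -40 (h = -20 - 10*2 = -20 - 20 = -40)
h + 3251 = -40 + 3251 = 3211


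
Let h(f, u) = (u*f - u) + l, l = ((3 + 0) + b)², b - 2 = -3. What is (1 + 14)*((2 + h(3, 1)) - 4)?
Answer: 60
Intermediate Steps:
b = -1 (b = 2 - 3 = -1)
l = 4 (l = ((3 + 0) - 1)² = (3 - 1)² = 2² = 4)
h(f, u) = 4 - u + f*u (h(f, u) = (u*f - u) + 4 = (f*u - u) + 4 = (-u + f*u) + 4 = 4 - u + f*u)
(1 + 14)*((2 + h(3, 1)) - 4) = (1 + 14)*((2 + (4 - 1*1 + 3*1)) - 4) = 15*((2 + (4 - 1 + 3)) - 4) = 15*((2 + 6) - 4) = 15*(8 - 4) = 15*4 = 60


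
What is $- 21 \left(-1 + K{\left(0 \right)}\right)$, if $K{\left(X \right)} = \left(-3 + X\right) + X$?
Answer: $84$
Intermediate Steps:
$K{\left(X \right)} = -3 + 2 X$
$- 21 \left(-1 + K{\left(0 \right)}\right) = - 21 \left(-1 + \left(-3 + 2 \cdot 0\right)\right) = - 21 \left(-1 + \left(-3 + 0\right)\right) = - 21 \left(-1 - 3\right) = \left(-21\right) \left(-4\right) = 84$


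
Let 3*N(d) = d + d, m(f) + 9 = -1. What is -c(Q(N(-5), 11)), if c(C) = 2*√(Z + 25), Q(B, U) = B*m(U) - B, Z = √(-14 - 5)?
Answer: -2*√(25 + I*√19) ≈ -10.038 - 0.86851*I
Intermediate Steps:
m(f) = -10 (m(f) = -9 - 1 = -10)
Z = I*√19 (Z = √(-19) = I*√19 ≈ 4.3589*I)
N(d) = 2*d/3 (N(d) = (d + d)/3 = (2*d)/3 = 2*d/3)
Q(B, U) = -11*B (Q(B, U) = B*(-10) - B = -10*B - B = -11*B)
c(C) = 2*√(25 + I*√19) (c(C) = 2*√(I*√19 + 25) = 2*√(25 + I*√19))
-c(Q(N(-5), 11)) = -2*√(25 + I*√19)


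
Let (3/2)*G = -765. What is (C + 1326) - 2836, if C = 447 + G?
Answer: -1573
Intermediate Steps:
G = -510 (G = (⅔)*(-765) = -510)
C = -63 (C = 447 - 510 = -63)
(C + 1326) - 2836 = (-63 + 1326) - 2836 = 1263 - 2836 = -1573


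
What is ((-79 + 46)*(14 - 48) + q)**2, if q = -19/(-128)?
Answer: 20631013225/16384 ≈ 1.2592e+6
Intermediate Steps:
q = 19/128 (q = -19*(-1/128) = 19/128 ≈ 0.14844)
((-79 + 46)*(14 - 48) + q)**2 = ((-79 + 46)*(14 - 48) + 19/128)**2 = (-33*(-34) + 19/128)**2 = (1122 + 19/128)**2 = (143635/128)**2 = 20631013225/16384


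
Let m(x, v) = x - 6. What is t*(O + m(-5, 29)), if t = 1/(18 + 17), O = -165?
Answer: -176/35 ≈ -5.0286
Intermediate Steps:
m(x, v) = -6 + x
t = 1/35 ≈ 0.028571
t*(O + m(-5, 29)) = (-165 + (-6 - 5))/35 = (-165 - 11)/35 = (1/35)*(-176) = -176/35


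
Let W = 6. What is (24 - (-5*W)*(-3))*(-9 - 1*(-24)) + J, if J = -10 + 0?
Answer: -1000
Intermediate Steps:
J = -10
(24 - (-5*W)*(-3))*(-9 - 1*(-24)) + J = (24 - (-5*6)*(-3))*(-9 - 1*(-24)) - 10 = (24 - (-30)*(-3))*(-9 + 24) - 10 = (24 - 1*90)*15 - 10 = (24 - 90)*15 - 10 = -66*15 - 10 = -990 - 10 = -1000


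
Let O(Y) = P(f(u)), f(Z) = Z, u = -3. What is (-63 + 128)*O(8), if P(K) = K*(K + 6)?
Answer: -585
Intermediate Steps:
P(K) = K*(6 + K)
O(Y) = -9 (O(Y) = -3*(6 - 3) = -3*3 = -9)
(-63 + 128)*O(8) = (-63 + 128)*(-9) = 65*(-9) = -585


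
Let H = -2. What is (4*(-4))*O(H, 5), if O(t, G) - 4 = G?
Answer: -144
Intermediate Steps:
O(t, G) = 4 + G
(4*(-4))*O(H, 5) = (4*(-4))*(4 + 5) = -16*9 = -144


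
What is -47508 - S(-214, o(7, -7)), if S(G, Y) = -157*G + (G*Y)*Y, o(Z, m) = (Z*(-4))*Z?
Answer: 8139918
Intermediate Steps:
o(Z, m) = -4*Z² (o(Z, m) = (-4*Z)*Z = -4*Z²)
S(G, Y) = -157*G + G*Y²
-47508 - S(-214, o(7, -7)) = -47508 - (-214)*(-157 + (-4*7²)²) = -47508 - (-214)*(-157 + (-4*49)²) = -47508 - (-214)*(-157 + (-196)²) = -47508 - (-214)*(-157 + 38416) = -47508 - (-214)*38259 = -47508 - 1*(-8187426) = -47508 + 8187426 = 8139918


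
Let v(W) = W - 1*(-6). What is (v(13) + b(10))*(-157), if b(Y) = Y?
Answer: -4553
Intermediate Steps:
v(W) = 6 + W (v(W) = W + 6 = 6 + W)
(v(13) + b(10))*(-157) = ((6 + 13) + 10)*(-157) = (19 + 10)*(-157) = 29*(-157) = -4553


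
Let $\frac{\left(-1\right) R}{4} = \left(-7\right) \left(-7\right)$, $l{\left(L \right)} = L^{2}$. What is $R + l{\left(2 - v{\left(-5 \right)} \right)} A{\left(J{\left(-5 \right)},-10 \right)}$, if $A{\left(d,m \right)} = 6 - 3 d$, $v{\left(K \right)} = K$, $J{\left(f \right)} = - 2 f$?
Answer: $-1372$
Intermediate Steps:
$R = -196$ ($R = - 4 \left(\left(-7\right) \left(-7\right)\right) = \left(-4\right) 49 = -196$)
$R + l{\left(2 - v{\left(-5 \right)} \right)} A{\left(J{\left(-5 \right)},-10 \right)} = -196 + \left(2 - -5\right)^{2} \left(6 - 3 \left(\left(-2\right) \left(-5\right)\right)\right) = -196 + \left(2 + 5\right)^{2} \left(6 - 30\right) = -196 + 7^{2} \left(6 - 30\right) = -196 + 49 \left(-24\right) = -196 - 1176 = -1372$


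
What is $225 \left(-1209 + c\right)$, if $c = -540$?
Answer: $-393525$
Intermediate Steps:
$225 \left(-1209 + c\right) = 225 \left(-1209 - 540\right) = 225 \left(-1749\right) = -393525$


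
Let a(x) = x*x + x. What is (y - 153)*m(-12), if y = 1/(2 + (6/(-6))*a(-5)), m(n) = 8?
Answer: -11020/9 ≈ -1224.4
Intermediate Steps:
a(x) = x + x² (a(x) = x² + x = x + x²)
y = -1/18 (y = 1/(2 + (6/(-6))*(-5*(1 - 5))) = 1/(2 + (6*(-⅙))*(-5*(-4))) = 1/(2 - 1*20) = 1/(2 - 20) = 1/(-18) = -1/18 ≈ -0.055556)
(y - 153)*m(-12) = (-1/18 - 153)*8 = -2755/18*8 = -11020/9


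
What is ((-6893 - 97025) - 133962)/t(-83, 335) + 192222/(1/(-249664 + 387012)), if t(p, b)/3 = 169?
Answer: 13385462540912/507 ≈ 2.6401e+10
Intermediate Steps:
t(p, b) = 507 (t(p, b) = 3*169 = 507)
((-6893 - 97025) - 133962)/t(-83, 335) + 192222/(1/(-249664 + 387012)) = ((-6893 - 97025) - 133962)/507 + 192222/(1/(-249664 + 387012)) = (-103918 - 133962)*(1/507) + 192222/(1/137348) = -237880*1/507 + 192222/(1/137348) = -237880/507 + 192222*137348 = -237880/507 + 26401307256 = 13385462540912/507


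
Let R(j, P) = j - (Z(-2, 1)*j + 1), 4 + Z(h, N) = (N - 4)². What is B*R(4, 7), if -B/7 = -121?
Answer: -14399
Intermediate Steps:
B = 847 (B = -7*(-121) = 847)
Z(h, N) = -4 + (-4 + N)² (Z(h, N) = -4 + (N - 4)² = -4 + (-4 + N)²)
R(j, P) = -1 - 4*j (R(j, P) = j - ((-4 + (-4 + 1)²)*j + 1) = j - ((-4 + (-3)²)*j + 1) = j - ((-4 + 9)*j + 1) = j - (5*j + 1) = j - (1 + 5*j) = j + (-1 - 5*j) = -1 - 4*j)
B*R(4, 7) = 847*(-1 - 4*4) = 847*(-1 - 16) = 847*(-17) = -14399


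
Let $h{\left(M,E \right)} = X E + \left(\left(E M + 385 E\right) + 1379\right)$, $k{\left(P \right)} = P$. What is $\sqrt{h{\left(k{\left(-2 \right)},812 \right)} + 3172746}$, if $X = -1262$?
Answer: $\sqrt{2460377} \approx 1568.6$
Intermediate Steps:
$h{\left(M,E \right)} = 1379 - 877 E + E M$ ($h{\left(M,E \right)} = - 1262 E + \left(\left(E M + 385 E\right) + 1379\right) = - 1262 E + \left(\left(385 E + E M\right) + 1379\right) = - 1262 E + \left(1379 + 385 E + E M\right) = 1379 - 877 E + E M$)
$\sqrt{h{\left(k{\left(-2 \right)},812 \right)} + 3172746} = \sqrt{\left(1379 - 712124 + 812 \left(-2\right)\right) + 3172746} = \sqrt{\left(1379 - 712124 - 1624\right) + 3172746} = \sqrt{-712369 + 3172746} = \sqrt{2460377}$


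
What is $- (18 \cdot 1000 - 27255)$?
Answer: $9255$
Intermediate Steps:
$- (18 \cdot 1000 - 27255) = - (18000 - 27255) = \left(-1\right) \left(-9255\right) = 9255$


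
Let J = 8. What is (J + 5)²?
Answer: 169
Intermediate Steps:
(J + 5)² = (8 + 5)² = 13² = 169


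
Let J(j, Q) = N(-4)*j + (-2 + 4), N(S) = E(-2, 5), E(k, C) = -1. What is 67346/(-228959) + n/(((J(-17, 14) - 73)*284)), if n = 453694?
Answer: -52455071401/1755657612 ≈ -29.878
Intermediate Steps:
N(S) = -1
J(j, Q) = 2 - j (J(j, Q) = -j + (-2 + 4) = -j + 2 = 2 - j)
67346/(-228959) + n/(((J(-17, 14) - 73)*284)) = 67346/(-228959) + 453694/((((2 - 1*(-17)) - 73)*284)) = 67346*(-1/228959) + 453694/((((2 + 17) - 73)*284)) = -67346/228959 + 453694/(((19 - 73)*284)) = -67346/228959 + 453694/((-54*284)) = -67346/228959 + 453694/(-15336) = -67346/228959 + 453694*(-1/15336) = -67346/228959 - 226847/7668 = -52455071401/1755657612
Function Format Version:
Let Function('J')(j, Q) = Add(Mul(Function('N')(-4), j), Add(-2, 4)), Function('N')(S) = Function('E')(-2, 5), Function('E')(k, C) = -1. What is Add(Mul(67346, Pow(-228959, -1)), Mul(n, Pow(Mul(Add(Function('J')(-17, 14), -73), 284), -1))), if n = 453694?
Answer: Rational(-52455071401, 1755657612) ≈ -29.878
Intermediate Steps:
Function('N')(S) = -1
Function('J')(j, Q) = Add(2, Mul(-1, j)) (Function('J')(j, Q) = Add(Mul(-1, j), Add(-2, 4)) = Add(Mul(-1, j), 2) = Add(2, Mul(-1, j)))
Add(Mul(67346, Pow(-228959, -1)), Mul(n, Pow(Mul(Add(Function('J')(-17, 14), -73), 284), -1))) = Add(Mul(67346, Pow(-228959, -1)), Mul(453694, Pow(Mul(Add(Add(2, Mul(-1, -17)), -73), 284), -1))) = Add(Mul(67346, Rational(-1, 228959)), Mul(453694, Pow(Mul(Add(Add(2, 17), -73), 284), -1))) = Add(Rational(-67346, 228959), Mul(453694, Pow(Mul(Add(19, -73), 284), -1))) = Add(Rational(-67346, 228959), Mul(453694, Pow(Mul(-54, 284), -1))) = Add(Rational(-67346, 228959), Mul(453694, Pow(-15336, -1))) = Add(Rational(-67346, 228959), Mul(453694, Rational(-1, 15336))) = Add(Rational(-67346, 228959), Rational(-226847, 7668)) = Rational(-52455071401, 1755657612)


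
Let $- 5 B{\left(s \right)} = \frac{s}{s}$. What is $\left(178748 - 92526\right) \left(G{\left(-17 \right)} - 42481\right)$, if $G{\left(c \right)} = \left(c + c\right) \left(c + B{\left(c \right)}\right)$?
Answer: $- \frac{18061870782}{5} \approx -3.6124 \cdot 10^{9}$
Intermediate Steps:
$B{\left(s \right)} = - \frac{1}{5}$ ($B{\left(s \right)} = - \frac{s \frac{1}{s}}{5} = \left(- \frac{1}{5}\right) 1 = - \frac{1}{5}$)
$G{\left(c \right)} = 2 c \left(- \frac{1}{5} + c\right)$ ($G{\left(c \right)} = \left(c + c\right) \left(c - \frac{1}{5}\right) = 2 c \left(- \frac{1}{5} + c\right)$)
$\left(178748 - 92526\right) \left(G{\left(-17 \right)} - 42481\right) = \left(178748 - 92526\right) \left(\frac{2}{5} \left(-17\right) \left(-1 + 5 \left(-17\right)\right) - 42481\right) = 86222 \left(\frac{2}{5} \left(-17\right) \left(-1 - 85\right) - 42481\right) = 86222 \left(\frac{2}{5} \left(-17\right) \left(-86\right) - 42481\right) = 86222 \left(\frac{2924}{5} - 42481\right) = 86222 \left(- \frac{209481}{5}\right) = - \frac{18061870782}{5}$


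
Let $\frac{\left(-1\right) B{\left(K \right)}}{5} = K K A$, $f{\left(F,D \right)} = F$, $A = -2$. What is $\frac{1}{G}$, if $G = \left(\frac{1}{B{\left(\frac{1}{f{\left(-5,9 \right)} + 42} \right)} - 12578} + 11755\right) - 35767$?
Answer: $- \frac{17219272}{413469160633} \approx -4.1646 \cdot 10^{-5}$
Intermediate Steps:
$B{\left(K \right)} = 10 K^{2}$ ($B{\left(K \right)} = - 5 K K \left(-2\right) = - 5 K^{2} \left(-2\right) = - 5 \left(- 2 K^{2}\right) = 10 K^{2}$)
$G = - \frac{413469160633}{17219272}$ ($G = \left(\frac{1}{10 \left(\frac{1}{-5 + 42}\right)^{2} - 12578} + 11755\right) - 35767 = \left(\frac{1}{10 \left(\frac{1}{37}\right)^{2} - 12578} + 11755\right) - 35767 = \left(\frac{1}{\frac{10}{1369} - 12578} + 11755\right) - 35767 = \left(\frac{1}{- \frac{17219272}{1369}} + 11755\right) - 35767 = \left(- \frac{1369}{17219272} + 11755\right) - 35767 = \frac{202412540991}{17219272} - 35767 = - \frac{413469160633}{17219272} \approx -24012.0$)
$\frac{1}{G} = \frac{1}{- \frac{413469160633}{17219272}} = - \frac{17219272}{413469160633}$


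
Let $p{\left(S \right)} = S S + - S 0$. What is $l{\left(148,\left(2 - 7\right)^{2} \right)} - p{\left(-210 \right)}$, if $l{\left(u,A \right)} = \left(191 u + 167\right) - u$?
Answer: $-15813$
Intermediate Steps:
$p{\left(S \right)} = S^{2}$ ($p{\left(S \right)} = S^{2} + 0 = S^{2}$)
$l{\left(u,A \right)} = 167 + 190 u$ ($l{\left(u,A \right)} = \left(167 + 191 u\right) - u = 167 + 190 u$)
$l{\left(148,\left(2 - 7\right)^{2} \right)} - p{\left(-210 \right)} = \left(167 + 190 \cdot 148\right) - \left(-210\right)^{2} = \left(167 + 28120\right) - 44100 = 28287 - 44100 = -15813$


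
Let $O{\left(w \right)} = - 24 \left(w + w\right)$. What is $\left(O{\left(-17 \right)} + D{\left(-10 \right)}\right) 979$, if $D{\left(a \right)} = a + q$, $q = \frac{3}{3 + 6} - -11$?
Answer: $\frac{2400508}{3} \approx 8.0017 \cdot 10^{5}$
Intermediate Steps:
$O{\left(w \right)} = - 48 w$ ($O{\left(w \right)} = - 24 \cdot 2 w = - 48 w$)
$q = \frac{34}{3}$ ($q = \frac{3}{9} + 11 = 3 \cdot \frac{1}{9} + 11 = \frac{1}{3} + 11 = \frac{34}{3} \approx 11.333$)
$D{\left(a \right)} = \frac{34}{3} + a$ ($D{\left(a \right)} = a + \frac{34}{3} = \frac{34}{3} + a$)
$\left(O{\left(-17 \right)} + D{\left(-10 \right)}\right) 979 = \left(\left(-48\right) \left(-17\right) + \left(\frac{34}{3} - 10\right)\right) 979 = \left(816 + \frac{4}{3}\right) 979 = \frac{2452}{3} \cdot 979 = \frac{2400508}{3}$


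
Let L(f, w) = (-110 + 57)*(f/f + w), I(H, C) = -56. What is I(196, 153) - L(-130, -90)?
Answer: -4773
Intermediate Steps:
L(f, w) = -53 - 53*w (L(f, w) = -53*(1 + w) = -53 - 53*w)
I(196, 153) - L(-130, -90) = -56 - (-53 - 53*(-90)) = -56 - (-53 + 4770) = -56 - 1*4717 = -56 - 4717 = -4773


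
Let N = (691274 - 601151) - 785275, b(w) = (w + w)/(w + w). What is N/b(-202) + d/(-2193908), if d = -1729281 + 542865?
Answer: -381274586900/548477 ≈ -6.9515e+5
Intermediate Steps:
b(w) = 1 (b(w) = (2*w)/((2*w)) = (2*w)*(1/(2*w)) = 1)
N = -695152 (N = 90123 - 785275 = -695152)
d = -1186416
N/b(-202) + d/(-2193908) = -695152/1 - 1186416/(-2193908) = -695152*1 - 1186416*(-1/2193908) = -695152 + 296604/548477 = -381274586900/548477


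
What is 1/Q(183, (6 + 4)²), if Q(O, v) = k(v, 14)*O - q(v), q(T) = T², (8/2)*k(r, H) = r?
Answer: -1/5425 ≈ -0.00018433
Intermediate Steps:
k(r, H) = r/4
Q(O, v) = -v² + O*v/4 (Q(O, v) = (v/4)*O - v² = O*v/4 - v² = -v² + O*v/4)
1/Q(183, (6 + 4)²) = 1/((6 + 4)²*(183 - 4*(6 + 4)²)/4) = 1/((¼)*10²*(183 - 4*10²)) = 1/((¼)*100*(183 - 4*100)) = 1/((¼)*100*(183 - 400)) = 1/((¼)*100*(-217)) = 1/(-5425) = -1/5425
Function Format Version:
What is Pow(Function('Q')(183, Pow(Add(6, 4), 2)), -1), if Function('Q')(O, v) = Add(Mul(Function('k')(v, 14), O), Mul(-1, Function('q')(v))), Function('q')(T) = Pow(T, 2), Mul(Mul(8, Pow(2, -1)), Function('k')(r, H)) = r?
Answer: Rational(-1, 5425) ≈ -0.00018433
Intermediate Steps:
Function('k')(r, H) = Mul(Rational(1, 4), r)
Function('Q')(O, v) = Add(Mul(-1, Pow(v, 2)), Mul(Rational(1, 4), O, v)) (Function('Q')(O, v) = Add(Mul(Mul(Rational(1, 4), v), O), Mul(-1, Pow(v, 2))) = Add(Mul(Rational(1, 4), O, v), Mul(-1, Pow(v, 2))) = Add(Mul(-1, Pow(v, 2)), Mul(Rational(1, 4), O, v)))
Pow(Function('Q')(183, Pow(Add(6, 4), 2)), -1) = Pow(Mul(Rational(1, 4), Pow(Add(6, 4), 2), Add(183, Mul(-4, Pow(Add(6, 4), 2)))), -1) = Pow(Mul(Rational(1, 4), Pow(10, 2), Add(183, Mul(-4, Pow(10, 2)))), -1) = Pow(Mul(Rational(1, 4), 100, Add(183, Mul(-4, 100))), -1) = Pow(Mul(Rational(1, 4), 100, Add(183, -400)), -1) = Pow(Mul(Rational(1, 4), 100, -217), -1) = Pow(-5425, -1) = Rational(-1, 5425)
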